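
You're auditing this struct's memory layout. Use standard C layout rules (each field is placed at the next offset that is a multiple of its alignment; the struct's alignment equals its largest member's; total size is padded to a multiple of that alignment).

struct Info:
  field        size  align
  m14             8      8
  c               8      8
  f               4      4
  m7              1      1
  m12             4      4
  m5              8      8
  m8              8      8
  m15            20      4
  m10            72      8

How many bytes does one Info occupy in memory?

144

m14 at 0 (size 8, align 8) → ends 8
c at 8 (size 8, align 8) → ends 16
f at 16 (size 4, align 4) → ends 20
m7 at 20 (size 1, align 1) → ends 21
pad 3 to align 4 for m12
m12 at 24 (size 4, align 4) → ends 28
pad 4 to align 8 for m5
m5 at 32 (size 8, align 8) → ends 40
m8 at 40 (size 8, align 8) → ends 48
m15 at 48 (size 20, align 4) → ends 68
pad 4 to align 8 for m10
m10 at 72 (size 72, align 8) → ends 144
total 144 bytes, alignment 8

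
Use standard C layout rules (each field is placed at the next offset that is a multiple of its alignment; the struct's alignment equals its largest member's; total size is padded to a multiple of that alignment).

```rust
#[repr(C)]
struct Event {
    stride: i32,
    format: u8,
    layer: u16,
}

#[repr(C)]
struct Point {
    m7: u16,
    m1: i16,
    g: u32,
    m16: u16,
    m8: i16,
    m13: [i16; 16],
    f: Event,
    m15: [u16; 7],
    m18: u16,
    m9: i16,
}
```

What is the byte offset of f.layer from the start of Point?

Event: 0..4  stride  (4B, 4-aligned); 4..5  format  (1B, 1-aligned); 5..6  -- padding (1B); 6..8  layer  (2B, 2-aligned); sizeof = 8, alignof = 4
0..2  m7  (2B, 2-aligned)
2..4  m1  (2B, 2-aligned)
4..8  g  (4B, 4-aligned)
8..10  m16  (2B, 2-aligned)
10..12  m8  (2B, 2-aligned)
12..44  m13  (32B, 2-aligned)
44..52  f  (8B, 4-aligned)
within Event: layer at 6
44 + 6 = 50

50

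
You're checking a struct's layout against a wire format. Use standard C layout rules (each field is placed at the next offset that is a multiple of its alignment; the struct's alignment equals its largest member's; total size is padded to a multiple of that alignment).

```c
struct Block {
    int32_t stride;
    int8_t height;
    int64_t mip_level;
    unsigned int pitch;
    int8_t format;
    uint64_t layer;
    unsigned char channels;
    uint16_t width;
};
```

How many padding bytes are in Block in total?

11

0..4  stride  (4B, 4-aligned)
4..5  height  (1B, 1-aligned)
5..8  -- padding (3B)
8..16  mip_level  (8B, 8-aligned)
16..20  pitch  (4B, 4-aligned)
20..21  format  (1B, 1-aligned)
21..24  -- padding (3B)
24..32  layer  (8B, 8-aligned)
32..33  channels  (1B, 1-aligned)
33..34  -- padding (1B)
34..36  width  (2B, 2-aligned)
36..40  -- tail padding (4B)
sizeof = 40, alignof = 8
data bytes 29, size 40 → padding 11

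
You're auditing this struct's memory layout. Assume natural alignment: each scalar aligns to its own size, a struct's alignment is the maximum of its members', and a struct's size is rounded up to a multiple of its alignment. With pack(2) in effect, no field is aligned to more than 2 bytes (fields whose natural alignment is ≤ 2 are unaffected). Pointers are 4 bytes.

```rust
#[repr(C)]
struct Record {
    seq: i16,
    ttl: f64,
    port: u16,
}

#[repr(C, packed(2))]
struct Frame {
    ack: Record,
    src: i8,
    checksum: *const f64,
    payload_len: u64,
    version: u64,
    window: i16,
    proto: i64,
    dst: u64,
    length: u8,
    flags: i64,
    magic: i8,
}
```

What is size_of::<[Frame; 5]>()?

380

Record: 0..2  seq  (2B, 2-aligned); 2..8  -- padding (6B); 8..16  ttl  (8B, 8-aligned); 16..18  port  (2B, 2-aligned); 18..24  -- tail padding (6B); sizeof = 24, alignof = 8
0..24  ack  (24B, 2-aligned)
24..25  src  (1B, 1-aligned)
25..26  -- padding (1B)
26..30  checksum  (4B, 2-aligned)
30..38  payload_len  (8B, 2-aligned)
38..46  version  (8B, 2-aligned)
46..48  window  (2B, 2-aligned)
48..56  proto  (8B, 2-aligned)
56..64  dst  (8B, 2-aligned)
64..65  length  (1B, 1-aligned)
65..66  -- padding (1B)
66..74  flags  (8B, 2-aligned)
74..75  magic  (1B, 1-aligned)
75..76  -- tail padding (1B)
sizeof = 76, alignof = 2
array of 5: 5 × 76 = 380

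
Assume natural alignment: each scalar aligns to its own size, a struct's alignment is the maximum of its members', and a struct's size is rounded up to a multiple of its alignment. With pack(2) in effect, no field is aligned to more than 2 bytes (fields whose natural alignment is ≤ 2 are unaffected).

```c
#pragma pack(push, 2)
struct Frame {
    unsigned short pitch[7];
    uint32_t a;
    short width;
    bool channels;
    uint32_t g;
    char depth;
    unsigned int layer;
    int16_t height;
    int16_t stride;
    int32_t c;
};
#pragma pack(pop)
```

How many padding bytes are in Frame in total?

2

0..14  pitch  (14B, 2-aligned)
14..18  a  (4B, 2-aligned)
18..20  width  (2B, 2-aligned)
20..21  channels  (1B, 1-aligned)
21..22  -- padding (1B)
22..26  g  (4B, 2-aligned)
26..27  depth  (1B, 1-aligned)
27..28  -- padding (1B)
28..32  layer  (4B, 2-aligned)
32..34  height  (2B, 2-aligned)
34..36  stride  (2B, 2-aligned)
36..40  c  (4B, 2-aligned)
sizeof = 40, alignof = 2
data bytes 38, size 40 → padding 2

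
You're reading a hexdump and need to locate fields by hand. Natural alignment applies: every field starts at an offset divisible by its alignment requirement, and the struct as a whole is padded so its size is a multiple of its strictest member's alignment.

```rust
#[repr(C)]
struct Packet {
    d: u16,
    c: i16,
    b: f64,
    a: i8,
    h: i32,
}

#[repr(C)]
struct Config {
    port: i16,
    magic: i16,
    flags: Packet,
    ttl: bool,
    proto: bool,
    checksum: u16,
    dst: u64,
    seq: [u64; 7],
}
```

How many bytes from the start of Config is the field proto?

Packet: 0..2  d  (2B, 2-aligned); 2..4  c  (2B, 2-aligned); 4..8  -- padding (4B); 8..16  b  (8B, 8-aligned); 16..17  a  (1B, 1-aligned); 17..20  -- padding (3B); 20..24  h  (4B, 4-aligned); sizeof = 24, alignof = 8
0..2  port  (2B, 2-aligned)
2..4  magic  (2B, 2-aligned)
4..8  -- padding (4B)
8..32  flags  (24B, 8-aligned)
32..33  ttl  (1B, 1-aligned)
33..34  proto  (1B, 1-aligned)

33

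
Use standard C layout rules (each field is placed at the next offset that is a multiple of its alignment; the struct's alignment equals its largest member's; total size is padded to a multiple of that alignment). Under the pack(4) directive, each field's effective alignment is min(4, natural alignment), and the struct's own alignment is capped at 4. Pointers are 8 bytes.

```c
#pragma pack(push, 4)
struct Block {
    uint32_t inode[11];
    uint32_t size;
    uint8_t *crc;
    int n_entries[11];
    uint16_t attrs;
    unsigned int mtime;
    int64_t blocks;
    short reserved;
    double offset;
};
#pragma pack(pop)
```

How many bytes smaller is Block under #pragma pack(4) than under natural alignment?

8

natural layout:
  inode at 0 (size 44, align 4) → ends 44
  size at 44 (size 4, align 4) → ends 48
  crc at 48 (size 8, align 8) → ends 56
  n_entries at 56 (size 44, align 4) → ends 100
  attrs at 100 (size 2, align 2) → ends 102
  pad 2 to align 4 for mtime
  mtime at 104 (size 4, align 4) → ends 108
  pad 4 to align 8 for blocks
  blocks at 112 (size 8, align 8) → ends 120
  reserved at 120 (size 2, align 2) → ends 122
  pad 6 to align 8 for offset
  offset at 128 (size 8, align 8) → ends 136
  total 136 bytes, alignment 8
packed(4) layout:
  inode at 0 (size 44, align 4) → ends 44
  size at 44 (size 4, align 4) → ends 48
  crc at 48 (size 8, align 4) → ends 56
  n_entries at 56 (size 44, align 4) → ends 100
  attrs at 100 (size 2, align 2) → ends 102
  pad 2 to align 4 for mtime
  mtime at 104 (size 4, align 4) → ends 108
  blocks at 108 (size 8, align 4) → ends 116
  reserved at 116 (size 2, align 2) → ends 118
  pad 2 to align 4 for offset
  offset at 120 (size 8, align 4) → ends 128
  total 128 bytes, alignment 4
136 − 128 = 8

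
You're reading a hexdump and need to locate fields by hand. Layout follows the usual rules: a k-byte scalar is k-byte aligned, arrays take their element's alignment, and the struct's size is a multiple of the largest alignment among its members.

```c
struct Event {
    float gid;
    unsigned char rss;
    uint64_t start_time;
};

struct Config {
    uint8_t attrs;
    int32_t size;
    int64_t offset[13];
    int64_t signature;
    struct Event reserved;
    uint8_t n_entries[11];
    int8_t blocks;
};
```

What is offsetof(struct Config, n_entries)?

Event: gid at 0 (size 4, align 4) → ends 4; rss at 4 (size 1, align 1) → ends 5; pad 3 to align 8 for start_time; start_time at 8 (size 8, align 8) → ends 16; total 16 bytes, alignment 8
attrs at 0 (size 1, align 1) → ends 1
pad 3 to align 4 for size
size at 4 (size 4, align 4) → ends 8
offset at 8 (size 104, align 8) → ends 112
signature at 112 (size 8, align 8) → ends 120
reserved at 120 (size 16, align 8) → ends 136
n_entries at 136 (size 11, align 1) → ends 147

136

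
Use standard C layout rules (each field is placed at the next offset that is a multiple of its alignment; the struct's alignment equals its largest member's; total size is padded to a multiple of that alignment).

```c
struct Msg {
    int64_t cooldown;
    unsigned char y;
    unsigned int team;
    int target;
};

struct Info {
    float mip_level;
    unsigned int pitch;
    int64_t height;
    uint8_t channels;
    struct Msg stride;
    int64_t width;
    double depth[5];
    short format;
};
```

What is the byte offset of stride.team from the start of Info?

36

Msg: 0..8  cooldown  (8B, 8-aligned); 8..9  y  (1B, 1-aligned); 9..12  -- padding (3B); 12..16  team  (4B, 4-aligned); 16..20  target  (4B, 4-aligned); 20..24  -- tail padding (4B); sizeof = 24, alignof = 8
0..4  mip_level  (4B, 4-aligned)
4..8  pitch  (4B, 4-aligned)
8..16  height  (8B, 8-aligned)
16..17  channels  (1B, 1-aligned)
17..24  -- padding (7B)
24..48  stride  (24B, 8-aligned)
within Msg: team at 12
24 + 12 = 36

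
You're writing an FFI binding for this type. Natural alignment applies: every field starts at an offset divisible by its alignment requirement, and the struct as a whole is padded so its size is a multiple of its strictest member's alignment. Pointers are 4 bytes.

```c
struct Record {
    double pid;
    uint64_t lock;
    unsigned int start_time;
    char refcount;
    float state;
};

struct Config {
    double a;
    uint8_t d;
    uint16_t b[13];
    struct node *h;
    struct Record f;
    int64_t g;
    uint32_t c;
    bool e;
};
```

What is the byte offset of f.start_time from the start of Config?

Record: pid at 0 (size 8, align 8) → ends 8; lock at 8 (size 8, align 8) → ends 16; start_time at 16 (size 4, align 4) → ends 20; refcount at 20 (size 1, align 1) → ends 21; pad 3 to align 4 for state; state at 24 (size 4, align 4) → ends 28; tail pad 4 to reach multiple of 8; total 32 bytes, alignment 8
a at 0 (size 8, align 8) → ends 8
d at 8 (size 1, align 1) → ends 9
pad 1 to align 2 for b
b at 10 (size 26, align 2) → ends 36
h at 36 (size 4, align 4) → ends 40
f at 40 (size 32, align 8) → ends 72
within Record: start_time at 16
40 + 16 = 56

56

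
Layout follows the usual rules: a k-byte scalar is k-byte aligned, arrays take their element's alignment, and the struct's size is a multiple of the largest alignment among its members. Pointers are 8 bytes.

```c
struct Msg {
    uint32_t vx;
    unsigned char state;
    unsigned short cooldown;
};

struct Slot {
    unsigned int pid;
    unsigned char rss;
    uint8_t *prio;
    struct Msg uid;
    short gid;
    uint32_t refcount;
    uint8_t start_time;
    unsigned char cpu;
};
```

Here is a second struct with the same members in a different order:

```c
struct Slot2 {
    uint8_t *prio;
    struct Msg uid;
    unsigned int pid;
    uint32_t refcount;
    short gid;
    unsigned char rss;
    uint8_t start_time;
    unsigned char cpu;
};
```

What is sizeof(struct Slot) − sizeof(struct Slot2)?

Msg: @0: vx [4B, align 4] → 4; @4: state [1B, align 1] → 5; +1 pad (align 2); @6: cooldown [2B, align 2] → 8; size 8, align 4
@0: pid [4B, align 4] → 4
@4: rss [1B, align 1] → 5
+3 pad (align 8)
@8: prio [8B, align 8] → 16
@16: uid [8B, align 4] → 24
@24: gid [2B, align 2] → 26
+2 pad (align 4)
@28: refcount [4B, align 4] → 32
@32: start_time [1B, align 1] → 33
@33: cpu [1B, align 1] → 34
+6 tail pad (align 8)
size 40, align 8
— Slot2 —
@0: prio [8B, align 8] → 8
@8: uid [8B, align 4] → 16
@16: pid [4B, align 4] → 20
@20: refcount [4B, align 4] → 24
@24: gid [2B, align 2] → 26
@26: rss [1B, align 1] → 27
@27: start_time [1B, align 1] → 28
@28: cpu [1B, align 1] → 29
+3 tail pad (align 8)
size 32, align 8
40 − 32 = 8

8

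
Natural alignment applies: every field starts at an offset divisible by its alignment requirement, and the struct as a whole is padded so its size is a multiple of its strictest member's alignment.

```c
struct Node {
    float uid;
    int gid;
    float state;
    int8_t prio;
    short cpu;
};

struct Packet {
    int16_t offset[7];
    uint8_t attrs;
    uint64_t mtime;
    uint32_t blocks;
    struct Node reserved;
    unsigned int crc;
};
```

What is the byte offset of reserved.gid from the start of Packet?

Node: 0..4  uid  (4B, 4-aligned); 4..8  gid  (4B, 4-aligned); 8..12  state  (4B, 4-aligned); 12..13  prio  (1B, 1-aligned); 13..14  -- padding (1B); 14..16  cpu  (2B, 2-aligned); sizeof = 16, alignof = 4
0..14  offset  (14B, 2-aligned)
14..15  attrs  (1B, 1-aligned)
15..16  -- padding (1B)
16..24  mtime  (8B, 8-aligned)
24..28  blocks  (4B, 4-aligned)
28..44  reserved  (16B, 4-aligned)
within Node: gid at 4
28 + 4 = 32

32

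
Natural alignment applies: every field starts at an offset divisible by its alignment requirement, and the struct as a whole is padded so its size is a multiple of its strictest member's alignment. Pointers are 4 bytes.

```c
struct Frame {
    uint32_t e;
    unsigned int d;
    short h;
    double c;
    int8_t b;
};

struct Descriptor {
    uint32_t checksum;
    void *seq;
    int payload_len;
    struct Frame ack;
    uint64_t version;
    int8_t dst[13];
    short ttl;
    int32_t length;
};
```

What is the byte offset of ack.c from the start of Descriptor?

32

Frame: 0..4  e  (4B, 4-aligned); 4..8  d  (4B, 4-aligned); 8..10  h  (2B, 2-aligned); 10..16  -- padding (6B); 16..24  c  (8B, 8-aligned); 24..25  b  (1B, 1-aligned); 25..32  -- tail padding (7B); sizeof = 32, alignof = 8
0..4  checksum  (4B, 4-aligned)
4..8  seq  (4B, 4-aligned)
8..12  payload_len  (4B, 4-aligned)
12..16  -- padding (4B)
16..48  ack  (32B, 8-aligned)
within Frame: c at 16
16 + 16 = 32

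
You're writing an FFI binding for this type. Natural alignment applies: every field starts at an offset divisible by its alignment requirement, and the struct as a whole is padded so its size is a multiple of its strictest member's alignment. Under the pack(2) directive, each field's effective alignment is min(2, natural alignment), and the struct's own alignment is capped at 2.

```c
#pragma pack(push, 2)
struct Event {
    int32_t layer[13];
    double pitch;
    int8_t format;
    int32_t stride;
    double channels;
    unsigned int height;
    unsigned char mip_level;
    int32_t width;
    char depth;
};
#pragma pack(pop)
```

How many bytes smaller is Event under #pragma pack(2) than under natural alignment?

natural layout:
  layer at 0 (size 52, align 4) → ends 52
  pad 4 to align 8 for pitch
  pitch at 56 (size 8, align 8) → ends 64
  format at 64 (size 1, align 1) → ends 65
  pad 3 to align 4 for stride
  stride at 68 (size 4, align 4) → ends 72
  channels at 72 (size 8, align 8) → ends 80
  height at 80 (size 4, align 4) → ends 84
  mip_level at 84 (size 1, align 1) → ends 85
  pad 3 to align 4 for width
  width at 88 (size 4, align 4) → ends 92
  depth at 92 (size 1, align 1) → ends 93
  tail pad 3 to reach multiple of 8
  total 96 bytes, alignment 8
packed(2) layout:
  layer at 0 (size 52, align 2) → ends 52
  pitch at 52 (size 8, align 2) → ends 60
  format at 60 (size 1, align 1) → ends 61
  pad 1 to align 2 for stride
  stride at 62 (size 4, align 2) → ends 66
  channels at 66 (size 8, align 2) → ends 74
  height at 74 (size 4, align 2) → ends 78
  mip_level at 78 (size 1, align 1) → ends 79
  pad 1 to align 2 for width
  width at 80 (size 4, align 2) → ends 84
  depth at 84 (size 1, align 1) → ends 85
  tail pad 1 to reach multiple of 2
  total 86 bytes, alignment 2
96 − 86 = 10

10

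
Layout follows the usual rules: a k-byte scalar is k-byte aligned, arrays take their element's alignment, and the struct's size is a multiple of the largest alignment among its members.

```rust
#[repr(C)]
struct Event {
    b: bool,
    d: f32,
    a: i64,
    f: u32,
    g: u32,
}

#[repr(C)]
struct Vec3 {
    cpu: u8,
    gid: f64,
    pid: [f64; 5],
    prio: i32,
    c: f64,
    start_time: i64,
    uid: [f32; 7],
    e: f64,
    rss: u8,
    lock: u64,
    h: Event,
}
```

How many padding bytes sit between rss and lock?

7

Event: b at 0 (size 1, align 1) → ends 1; pad 3 to align 4 for d; d at 4 (size 4, align 4) → ends 8; a at 8 (size 8, align 8) → ends 16; f at 16 (size 4, align 4) → ends 20; g at 20 (size 4, align 4) → ends 24; total 24 bytes, alignment 8
cpu at 0 (size 1, align 1) → ends 1
pad 7 to align 8 for gid
gid at 8 (size 8, align 8) → ends 16
pid at 16 (size 40, align 8) → ends 56
prio at 56 (size 4, align 4) → ends 60
pad 4 to align 8 for c
c at 64 (size 8, align 8) → ends 72
start_time at 72 (size 8, align 8) → ends 80
uid at 80 (size 28, align 4) → ends 108
pad 4 to align 8 for e
e at 112 (size 8, align 8) → ends 120
rss at 120 (size 1, align 1) → ends 121
pad 7 to align 8 for lock
lock at 128 (size 8, align 8) → ends 136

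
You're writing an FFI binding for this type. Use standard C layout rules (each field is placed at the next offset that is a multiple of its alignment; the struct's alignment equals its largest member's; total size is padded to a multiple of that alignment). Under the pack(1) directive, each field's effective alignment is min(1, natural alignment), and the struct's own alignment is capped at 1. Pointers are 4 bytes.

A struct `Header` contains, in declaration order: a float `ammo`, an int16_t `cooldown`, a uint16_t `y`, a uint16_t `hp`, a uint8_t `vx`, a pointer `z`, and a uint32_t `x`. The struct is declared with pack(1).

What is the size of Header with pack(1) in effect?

19

ammo at 0 (size 4, align 1) → ends 4
cooldown at 4 (size 2, align 1) → ends 6
y at 6 (size 2, align 1) → ends 8
hp at 8 (size 2, align 1) → ends 10
vx at 10 (size 1, align 1) → ends 11
z at 11 (size 4, align 1) → ends 15
x at 15 (size 4, align 1) → ends 19
total 19 bytes, alignment 1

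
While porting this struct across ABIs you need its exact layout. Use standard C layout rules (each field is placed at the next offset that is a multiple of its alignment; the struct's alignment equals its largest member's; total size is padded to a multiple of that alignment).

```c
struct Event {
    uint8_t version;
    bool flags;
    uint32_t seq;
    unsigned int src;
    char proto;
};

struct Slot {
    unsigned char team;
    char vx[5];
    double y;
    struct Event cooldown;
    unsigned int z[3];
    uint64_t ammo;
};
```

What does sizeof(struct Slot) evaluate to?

56 bytes

Event: version at 0 (size 1, align 1) → ends 1; flags at 1 (size 1, align 1) → ends 2; pad 2 to align 4 for seq; seq at 4 (size 4, align 4) → ends 8; src at 8 (size 4, align 4) → ends 12; proto at 12 (size 1, align 1) → ends 13; tail pad 3 to reach multiple of 4; total 16 bytes, alignment 4
team at 0 (size 1, align 1) → ends 1
vx at 1 (size 5, align 1) → ends 6
pad 2 to align 8 for y
y at 8 (size 8, align 8) → ends 16
cooldown at 16 (size 16, align 4) → ends 32
z at 32 (size 12, align 4) → ends 44
pad 4 to align 8 for ammo
ammo at 48 (size 8, align 8) → ends 56
total 56 bytes, alignment 8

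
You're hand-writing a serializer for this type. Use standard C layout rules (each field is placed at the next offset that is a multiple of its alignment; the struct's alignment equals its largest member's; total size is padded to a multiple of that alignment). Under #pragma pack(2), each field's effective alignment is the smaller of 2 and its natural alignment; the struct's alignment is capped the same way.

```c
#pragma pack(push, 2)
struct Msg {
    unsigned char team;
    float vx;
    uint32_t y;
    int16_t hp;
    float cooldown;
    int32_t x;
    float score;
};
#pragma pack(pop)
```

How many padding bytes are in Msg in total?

team at 0 (size 1, align 1) → ends 1
pad 1 to align 2 for vx
vx at 2 (size 4, align 2) → ends 6
y at 6 (size 4, align 2) → ends 10
hp at 10 (size 2, align 2) → ends 12
cooldown at 12 (size 4, align 2) → ends 16
x at 16 (size 4, align 2) → ends 20
score at 20 (size 4, align 2) → ends 24
total 24 bytes, alignment 2
data bytes 23, size 24 → padding 1

1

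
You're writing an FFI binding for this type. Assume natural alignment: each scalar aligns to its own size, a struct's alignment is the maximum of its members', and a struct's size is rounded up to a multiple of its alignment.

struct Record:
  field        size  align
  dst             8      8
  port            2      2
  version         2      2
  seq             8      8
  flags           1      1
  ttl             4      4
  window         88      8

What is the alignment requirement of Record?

8

member alignments: dst=8, port=2, version=2, seq=8, flags=1, ttl=4, window=8
max = 8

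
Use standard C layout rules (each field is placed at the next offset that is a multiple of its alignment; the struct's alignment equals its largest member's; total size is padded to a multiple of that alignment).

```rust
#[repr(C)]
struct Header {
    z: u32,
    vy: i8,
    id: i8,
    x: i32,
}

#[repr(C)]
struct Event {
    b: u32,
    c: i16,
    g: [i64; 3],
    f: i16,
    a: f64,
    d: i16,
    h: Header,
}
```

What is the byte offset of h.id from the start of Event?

Header: 0..4  z  (4B, 4-aligned); 4..5  vy  (1B, 1-aligned); 5..6  id  (1B, 1-aligned); 6..8  -- padding (2B); 8..12  x  (4B, 4-aligned); sizeof = 12, alignof = 4
0..4  b  (4B, 4-aligned)
4..6  c  (2B, 2-aligned)
6..8  -- padding (2B)
8..32  g  (24B, 8-aligned)
32..34  f  (2B, 2-aligned)
34..40  -- padding (6B)
40..48  a  (8B, 8-aligned)
48..50  d  (2B, 2-aligned)
50..52  -- padding (2B)
52..64  h  (12B, 4-aligned)
within Header: id at 5
52 + 5 = 57

57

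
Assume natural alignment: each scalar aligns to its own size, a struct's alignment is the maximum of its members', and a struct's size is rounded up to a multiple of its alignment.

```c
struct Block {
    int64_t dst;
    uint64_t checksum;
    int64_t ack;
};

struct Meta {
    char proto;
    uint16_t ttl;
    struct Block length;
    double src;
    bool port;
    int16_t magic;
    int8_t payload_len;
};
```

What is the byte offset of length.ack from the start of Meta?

Block: 0..8  dst  (8B, 8-aligned); 8..16  checksum  (8B, 8-aligned); 16..24  ack  (8B, 8-aligned); sizeof = 24, alignof = 8
0..1  proto  (1B, 1-aligned)
1..2  -- padding (1B)
2..4  ttl  (2B, 2-aligned)
4..8  -- padding (4B)
8..32  length  (24B, 8-aligned)
within Block: ack at 16
8 + 16 = 24

24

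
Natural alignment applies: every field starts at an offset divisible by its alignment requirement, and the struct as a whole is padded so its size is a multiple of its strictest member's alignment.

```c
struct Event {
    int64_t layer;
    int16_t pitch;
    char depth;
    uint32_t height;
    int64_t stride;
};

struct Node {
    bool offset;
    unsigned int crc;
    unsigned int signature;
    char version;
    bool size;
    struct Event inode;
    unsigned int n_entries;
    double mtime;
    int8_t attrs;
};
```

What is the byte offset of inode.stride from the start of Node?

Event: layer at 0 (size 8, align 8) → ends 8; pitch at 8 (size 2, align 2) → ends 10; depth at 10 (size 1, align 1) → ends 11; pad 1 to align 4 for height; height at 12 (size 4, align 4) → ends 16; stride at 16 (size 8, align 8) → ends 24; total 24 bytes, alignment 8
offset at 0 (size 1, align 1) → ends 1
pad 3 to align 4 for crc
crc at 4 (size 4, align 4) → ends 8
signature at 8 (size 4, align 4) → ends 12
version at 12 (size 1, align 1) → ends 13
size at 13 (size 1, align 1) → ends 14
pad 2 to align 8 for inode
inode at 16 (size 24, align 8) → ends 40
within Event: stride at 16
16 + 16 = 32

32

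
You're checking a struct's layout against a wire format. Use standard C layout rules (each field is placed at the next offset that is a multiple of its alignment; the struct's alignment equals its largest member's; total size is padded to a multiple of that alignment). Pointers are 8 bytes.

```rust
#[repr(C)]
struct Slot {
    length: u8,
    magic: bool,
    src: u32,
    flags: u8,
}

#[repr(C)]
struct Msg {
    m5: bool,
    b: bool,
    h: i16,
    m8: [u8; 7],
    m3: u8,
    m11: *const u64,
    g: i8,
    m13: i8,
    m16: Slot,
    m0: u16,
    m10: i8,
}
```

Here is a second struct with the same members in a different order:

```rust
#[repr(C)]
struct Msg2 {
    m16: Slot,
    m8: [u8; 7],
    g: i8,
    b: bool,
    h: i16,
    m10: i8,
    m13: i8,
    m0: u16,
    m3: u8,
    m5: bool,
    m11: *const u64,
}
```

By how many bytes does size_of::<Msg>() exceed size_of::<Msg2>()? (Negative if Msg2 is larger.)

8

Slot: @0: length [1B, align 1] → 1; @1: magic [1B, align 1] → 2; +2 pad (align 4); @4: src [4B, align 4] → 8; @8: flags [1B, align 1] → 9; +3 tail pad (align 4); size 12, align 4
@0: m5 [1B, align 1] → 1
@1: b [1B, align 1] → 2
@2: h [2B, align 2] → 4
@4: m8 [7B, align 1] → 11
@11: m3 [1B, align 1] → 12
+4 pad (align 8)
@16: m11 [8B, align 8] → 24
@24: g [1B, align 1] → 25
@25: m13 [1B, align 1] → 26
+2 pad (align 4)
@28: m16 [12B, align 4] → 40
@40: m0 [2B, align 2] → 42
@42: m10 [1B, align 1] → 43
+5 tail pad (align 8)
size 48, align 8
— Msg2 —
@0: m16 [12B, align 4] → 12
@12: m8 [7B, align 1] → 19
@19: g [1B, align 1] → 20
@20: b [1B, align 1] → 21
+1 pad (align 2)
@22: h [2B, align 2] → 24
@24: m10 [1B, align 1] → 25
@25: m13 [1B, align 1] → 26
@26: m0 [2B, align 2] → 28
@28: m3 [1B, align 1] → 29
@29: m5 [1B, align 1] → 30
+2 pad (align 8)
@32: m11 [8B, align 8] → 40
size 40, align 8
48 − 40 = 8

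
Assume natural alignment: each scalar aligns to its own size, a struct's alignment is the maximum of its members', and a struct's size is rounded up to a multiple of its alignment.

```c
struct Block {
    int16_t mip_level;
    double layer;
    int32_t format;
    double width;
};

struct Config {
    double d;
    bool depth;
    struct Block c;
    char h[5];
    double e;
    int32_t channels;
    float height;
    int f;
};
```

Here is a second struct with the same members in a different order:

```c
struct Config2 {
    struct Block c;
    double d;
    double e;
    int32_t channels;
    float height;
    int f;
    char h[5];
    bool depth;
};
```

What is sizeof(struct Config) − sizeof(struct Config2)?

8

Block: 0..2  mip_level  (2B, 2-aligned); 2..8  -- padding (6B); 8..16  layer  (8B, 8-aligned); 16..20  format  (4B, 4-aligned); 20..24  -- padding (4B); 24..32  width  (8B, 8-aligned); sizeof = 32, alignof = 8
0..8  d  (8B, 8-aligned)
8..9  depth  (1B, 1-aligned)
9..16  -- padding (7B)
16..48  c  (32B, 8-aligned)
48..53  h  (5B, 1-aligned)
53..56  -- padding (3B)
56..64  e  (8B, 8-aligned)
64..68  channels  (4B, 4-aligned)
68..72  height  (4B, 4-aligned)
72..76  f  (4B, 4-aligned)
76..80  -- tail padding (4B)
sizeof = 80, alignof = 8
— Config2 —
0..32  c  (32B, 8-aligned)
32..40  d  (8B, 8-aligned)
40..48  e  (8B, 8-aligned)
48..52  channels  (4B, 4-aligned)
52..56  height  (4B, 4-aligned)
56..60  f  (4B, 4-aligned)
60..65  h  (5B, 1-aligned)
65..66  depth  (1B, 1-aligned)
66..72  -- tail padding (6B)
sizeof = 72, alignof = 8
80 − 72 = 8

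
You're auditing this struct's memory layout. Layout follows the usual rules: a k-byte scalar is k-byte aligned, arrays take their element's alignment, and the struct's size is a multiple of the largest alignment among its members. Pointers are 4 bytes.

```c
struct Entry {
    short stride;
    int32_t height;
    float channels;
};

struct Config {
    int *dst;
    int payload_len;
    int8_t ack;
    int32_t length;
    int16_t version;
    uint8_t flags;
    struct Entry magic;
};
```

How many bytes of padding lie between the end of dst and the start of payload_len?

0

Entry: stride at 0 (size 2, align 2) → ends 2; pad 2 to align 4 for height; height at 4 (size 4, align 4) → ends 8; channels at 8 (size 4, align 4) → ends 12; total 12 bytes, alignment 4
dst at 0 (size 4, align 4) → ends 4
payload_len at 4 (size 4, align 4) → ends 8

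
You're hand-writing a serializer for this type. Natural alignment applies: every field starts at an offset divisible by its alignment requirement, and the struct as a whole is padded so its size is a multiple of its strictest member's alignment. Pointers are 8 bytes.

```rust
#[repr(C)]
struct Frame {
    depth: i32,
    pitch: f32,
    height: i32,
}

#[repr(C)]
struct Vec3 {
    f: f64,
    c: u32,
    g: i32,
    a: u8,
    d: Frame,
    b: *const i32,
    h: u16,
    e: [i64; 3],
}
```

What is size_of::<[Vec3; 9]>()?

648

Frame: 0..4  depth  (4B, 4-aligned); 4..8  pitch  (4B, 4-aligned); 8..12  height  (4B, 4-aligned); sizeof = 12, alignof = 4
0..8  f  (8B, 8-aligned)
8..12  c  (4B, 4-aligned)
12..16  g  (4B, 4-aligned)
16..17  a  (1B, 1-aligned)
17..20  -- padding (3B)
20..32  d  (12B, 4-aligned)
32..40  b  (8B, 8-aligned)
40..42  h  (2B, 2-aligned)
42..48  -- padding (6B)
48..72  e  (24B, 8-aligned)
sizeof = 72, alignof = 8
array of 9: 9 × 72 = 648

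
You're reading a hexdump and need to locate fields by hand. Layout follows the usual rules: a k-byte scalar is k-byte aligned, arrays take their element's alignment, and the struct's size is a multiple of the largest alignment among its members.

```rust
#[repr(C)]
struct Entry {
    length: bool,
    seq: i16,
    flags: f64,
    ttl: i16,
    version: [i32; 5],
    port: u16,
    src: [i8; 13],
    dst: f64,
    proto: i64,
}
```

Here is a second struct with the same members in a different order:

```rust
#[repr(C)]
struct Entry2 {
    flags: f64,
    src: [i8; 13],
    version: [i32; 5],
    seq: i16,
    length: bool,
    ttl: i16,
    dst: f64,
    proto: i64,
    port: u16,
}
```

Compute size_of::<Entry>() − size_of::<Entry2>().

length at 0 (size 1, align 1) → ends 1
pad 1 to align 2 for seq
seq at 2 (size 2, align 2) → ends 4
pad 4 to align 8 for flags
flags at 8 (size 8, align 8) → ends 16
ttl at 16 (size 2, align 2) → ends 18
pad 2 to align 4 for version
version at 20 (size 20, align 4) → ends 40
port at 40 (size 2, align 2) → ends 42
src at 42 (size 13, align 1) → ends 55
pad 1 to align 8 for dst
dst at 56 (size 8, align 8) → ends 64
proto at 64 (size 8, align 8) → ends 72
total 72 bytes, alignment 8
— Entry2 —
flags at 0 (size 8, align 8) → ends 8
src at 8 (size 13, align 1) → ends 21
pad 3 to align 4 for version
version at 24 (size 20, align 4) → ends 44
seq at 44 (size 2, align 2) → ends 46
length at 46 (size 1, align 1) → ends 47
pad 1 to align 2 for ttl
ttl at 48 (size 2, align 2) → ends 50
pad 6 to align 8 for dst
dst at 56 (size 8, align 8) → ends 64
proto at 64 (size 8, align 8) → ends 72
port at 72 (size 2, align 2) → ends 74
tail pad 6 to reach multiple of 8
total 80 bytes, alignment 8
72 − 80 = -8

-8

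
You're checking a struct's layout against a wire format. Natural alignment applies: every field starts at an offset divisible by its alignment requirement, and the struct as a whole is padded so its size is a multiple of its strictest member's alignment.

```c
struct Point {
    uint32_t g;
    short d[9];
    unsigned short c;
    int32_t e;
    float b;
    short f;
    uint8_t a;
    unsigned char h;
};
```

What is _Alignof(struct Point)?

4

member alignments: g=4, d=2, c=2, e=4, b=4, f=2, a=1, h=1
max = 4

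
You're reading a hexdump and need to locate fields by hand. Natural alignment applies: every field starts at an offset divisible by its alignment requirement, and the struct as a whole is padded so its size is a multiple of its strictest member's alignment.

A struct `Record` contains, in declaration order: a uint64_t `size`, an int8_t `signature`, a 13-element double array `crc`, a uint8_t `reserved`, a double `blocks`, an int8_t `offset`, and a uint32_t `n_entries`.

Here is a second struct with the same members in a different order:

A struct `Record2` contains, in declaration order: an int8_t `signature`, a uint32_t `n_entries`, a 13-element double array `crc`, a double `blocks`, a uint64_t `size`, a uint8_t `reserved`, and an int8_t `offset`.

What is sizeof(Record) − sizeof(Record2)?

8

0..8  size  (8B, 8-aligned)
8..9  signature  (1B, 1-aligned)
9..16  -- padding (7B)
16..120  crc  (104B, 8-aligned)
120..121  reserved  (1B, 1-aligned)
121..128  -- padding (7B)
128..136  blocks  (8B, 8-aligned)
136..137  offset  (1B, 1-aligned)
137..140  -- padding (3B)
140..144  n_entries  (4B, 4-aligned)
sizeof = 144, alignof = 8
— Record2 —
0..1  signature  (1B, 1-aligned)
1..4  -- padding (3B)
4..8  n_entries  (4B, 4-aligned)
8..112  crc  (104B, 8-aligned)
112..120  blocks  (8B, 8-aligned)
120..128  size  (8B, 8-aligned)
128..129  reserved  (1B, 1-aligned)
129..130  offset  (1B, 1-aligned)
130..136  -- tail padding (6B)
sizeof = 136, alignof = 8
144 − 136 = 8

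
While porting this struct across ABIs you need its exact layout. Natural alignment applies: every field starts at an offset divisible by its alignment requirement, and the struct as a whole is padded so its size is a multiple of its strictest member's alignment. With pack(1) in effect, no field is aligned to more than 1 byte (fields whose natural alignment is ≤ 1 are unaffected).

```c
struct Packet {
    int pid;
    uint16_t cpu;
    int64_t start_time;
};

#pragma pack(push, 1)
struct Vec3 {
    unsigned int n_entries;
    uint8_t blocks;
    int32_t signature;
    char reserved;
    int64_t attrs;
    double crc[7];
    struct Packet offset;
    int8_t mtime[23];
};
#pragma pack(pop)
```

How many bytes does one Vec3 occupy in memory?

113

Packet: pid at 0 (size 4, align 4) → ends 4; cpu at 4 (size 2, align 2) → ends 6; pad 2 to align 8 for start_time; start_time at 8 (size 8, align 8) → ends 16; total 16 bytes, alignment 8
n_entries at 0 (size 4, align 1) → ends 4
blocks at 4 (size 1, align 1) → ends 5
signature at 5 (size 4, align 1) → ends 9
reserved at 9 (size 1, align 1) → ends 10
attrs at 10 (size 8, align 1) → ends 18
crc at 18 (size 56, align 1) → ends 74
offset at 74 (size 16, align 1) → ends 90
mtime at 90 (size 23, align 1) → ends 113
total 113 bytes, alignment 1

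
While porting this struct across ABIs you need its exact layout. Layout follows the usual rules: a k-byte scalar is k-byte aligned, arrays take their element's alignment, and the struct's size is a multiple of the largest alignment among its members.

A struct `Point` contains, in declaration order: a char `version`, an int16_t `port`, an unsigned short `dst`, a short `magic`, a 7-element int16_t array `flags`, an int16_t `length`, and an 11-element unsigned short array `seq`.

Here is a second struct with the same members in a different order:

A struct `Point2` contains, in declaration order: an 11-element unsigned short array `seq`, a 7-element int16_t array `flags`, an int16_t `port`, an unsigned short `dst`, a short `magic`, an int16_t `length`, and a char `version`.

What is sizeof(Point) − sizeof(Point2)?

@0: version [1B, align 1] → 1
+1 pad (align 2)
@2: port [2B, align 2] → 4
@4: dst [2B, align 2] → 6
@6: magic [2B, align 2] → 8
@8: flags [14B, align 2] → 22
@22: length [2B, align 2] → 24
@24: seq [22B, align 2] → 46
size 46, align 2
— Point2 —
@0: seq [22B, align 2] → 22
@22: flags [14B, align 2] → 36
@36: port [2B, align 2] → 38
@38: dst [2B, align 2] → 40
@40: magic [2B, align 2] → 42
@42: length [2B, align 2] → 44
@44: version [1B, align 1] → 45
+1 tail pad (align 2)
size 46, align 2
46 − 46 = 0

0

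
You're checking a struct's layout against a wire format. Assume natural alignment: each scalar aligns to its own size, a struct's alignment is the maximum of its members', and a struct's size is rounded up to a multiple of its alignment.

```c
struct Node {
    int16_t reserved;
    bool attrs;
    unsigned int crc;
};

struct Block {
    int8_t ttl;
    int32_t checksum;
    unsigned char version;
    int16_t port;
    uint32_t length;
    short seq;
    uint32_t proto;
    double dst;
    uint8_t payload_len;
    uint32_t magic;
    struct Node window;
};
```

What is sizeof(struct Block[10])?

480

Node: @0: reserved [2B, align 2] → 2; @2: attrs [1B, align 1] → 3; +1 pad (align 4); @4: crc [4B, align 4] → 8; size 8, align 4
@0: ttl [1B, align 1] → 1
+3 pad (align 4)
@4: checksum [4B, align 4] → 8
@8: version [1B, align 1] → 9
+1 pad (align 2)
@10: port [2B, align 2] → 12
@12: length [4B, align 4] → 16
@16: seq [2B, align 2] → 18
+2 pad (align 4)
@20: proto [4B, align 4] → 24
@24: dst [8B, align 8] → 32
@32: payload_len [1B, align 1] → 33
+3 pad (align 4)
@36: magic [4B, align 4] → 40
@40: window [8B, align 4] → 48
size 48, align 8
array of 10: 10 × 48 = 480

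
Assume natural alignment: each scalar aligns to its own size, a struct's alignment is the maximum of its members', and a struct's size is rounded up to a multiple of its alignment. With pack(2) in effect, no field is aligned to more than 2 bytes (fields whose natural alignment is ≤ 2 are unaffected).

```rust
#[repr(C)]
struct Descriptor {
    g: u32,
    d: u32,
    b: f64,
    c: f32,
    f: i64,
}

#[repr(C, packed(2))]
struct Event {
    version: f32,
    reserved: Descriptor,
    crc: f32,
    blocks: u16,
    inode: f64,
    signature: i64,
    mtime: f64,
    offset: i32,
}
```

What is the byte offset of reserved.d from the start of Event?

Descriptor: 0..4  g  (4B, 4-aligned); 4..8  d  (4B, 4-aligned); 8..16  b  (8B, 8-aligned); 16..20  c  (4B, 4-aligned); 20..24  -- padding (4B); 24..32  f  (8B, 8-aligned); sizeof = 32, alignof = 8
0..4  version  (4B, 2-aligned)
4..36  reserved  (32B, 2-aligned)
within Descriptor: d at 4
4 + 4 = 8

8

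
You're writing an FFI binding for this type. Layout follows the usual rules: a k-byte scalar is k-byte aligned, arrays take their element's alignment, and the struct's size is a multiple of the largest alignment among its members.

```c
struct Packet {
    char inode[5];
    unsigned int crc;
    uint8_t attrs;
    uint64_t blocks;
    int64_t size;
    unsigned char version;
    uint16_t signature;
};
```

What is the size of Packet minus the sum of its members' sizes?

@0: inode [5B, align 1] → 5
+3 pad (align 4)
@8: crc [4B, align 4] → 12
@12: attrs [1B, align 1] → 13
+3 pad (align 8)
@16: blocks [8B, align 8] → 24
@24: size [8B, align 8] → 32
@32: version [1B, align 1] → 33
+1 pad (align 2)
@34: signature [2B, align 2] → 36
+4 tail pad (align 8)
size 40, align 8
data bytes 29, size 40 → padding 11

11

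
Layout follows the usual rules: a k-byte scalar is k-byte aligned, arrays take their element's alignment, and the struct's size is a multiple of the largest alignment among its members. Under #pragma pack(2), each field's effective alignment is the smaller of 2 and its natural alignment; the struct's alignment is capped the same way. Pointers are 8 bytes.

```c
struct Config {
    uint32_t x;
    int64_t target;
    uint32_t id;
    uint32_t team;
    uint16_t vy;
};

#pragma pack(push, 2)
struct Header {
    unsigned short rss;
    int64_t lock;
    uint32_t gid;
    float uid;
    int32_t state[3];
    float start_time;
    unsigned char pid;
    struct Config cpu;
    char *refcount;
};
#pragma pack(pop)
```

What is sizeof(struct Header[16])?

Config: @0: x [4B, align 4] → 4; +4 pad (align 8); @8: target [8B, align 8] → 16; @16: id [4B, align 4] → 20; @20: team [4B, align 4] → 24; @24: vy [2B, align 2] → 26; +6 tail pad (align 8); size 32, align 8
@0: rss [2B, align 2] → 2
@2: lock [8B, align 2] → 10
@10: gid [4B, align 2] → 14
@14: uid [4B, align 2] → 18
@18: state [12B, align 2] → 30
@30: start_time [4B, align 2] → 34
@34: pid [1B, align 1] → 35
+1 pad (align 2)
@36: cpu [32B, align 2] → 68
@68: refcount [8B, align 2] → 76
size 76, align 2
array of 16: 16 × 76 = 1216

1216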